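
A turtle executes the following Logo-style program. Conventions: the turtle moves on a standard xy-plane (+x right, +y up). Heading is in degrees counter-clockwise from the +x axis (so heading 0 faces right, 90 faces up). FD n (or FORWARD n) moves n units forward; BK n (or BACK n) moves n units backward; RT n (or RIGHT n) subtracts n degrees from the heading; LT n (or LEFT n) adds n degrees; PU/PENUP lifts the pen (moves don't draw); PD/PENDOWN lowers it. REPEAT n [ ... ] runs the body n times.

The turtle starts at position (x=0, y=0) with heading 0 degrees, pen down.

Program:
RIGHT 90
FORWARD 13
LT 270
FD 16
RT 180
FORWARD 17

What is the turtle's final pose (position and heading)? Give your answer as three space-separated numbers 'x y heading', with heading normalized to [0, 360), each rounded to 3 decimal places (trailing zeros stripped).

Answer: 1 -13 0

Derivation:
Executing turtle program step by step:
Start: pos=(0,0), heading=0, pen down
RT 90: heading 0 -> 270
FD 13: (0,0) -> (0,-13) [heading=270, draw]
LT 270: heading 270 -> 180
FD 16: (0,-13) -> (-16,-13) [heading=180, draw]
RT 180: heading 180 -> 0
FD 17: (-16,-13) -> (1,-13) [heading=0, draw]
Final: pos=(1,-13), heading=0, 3 segment(s) drawn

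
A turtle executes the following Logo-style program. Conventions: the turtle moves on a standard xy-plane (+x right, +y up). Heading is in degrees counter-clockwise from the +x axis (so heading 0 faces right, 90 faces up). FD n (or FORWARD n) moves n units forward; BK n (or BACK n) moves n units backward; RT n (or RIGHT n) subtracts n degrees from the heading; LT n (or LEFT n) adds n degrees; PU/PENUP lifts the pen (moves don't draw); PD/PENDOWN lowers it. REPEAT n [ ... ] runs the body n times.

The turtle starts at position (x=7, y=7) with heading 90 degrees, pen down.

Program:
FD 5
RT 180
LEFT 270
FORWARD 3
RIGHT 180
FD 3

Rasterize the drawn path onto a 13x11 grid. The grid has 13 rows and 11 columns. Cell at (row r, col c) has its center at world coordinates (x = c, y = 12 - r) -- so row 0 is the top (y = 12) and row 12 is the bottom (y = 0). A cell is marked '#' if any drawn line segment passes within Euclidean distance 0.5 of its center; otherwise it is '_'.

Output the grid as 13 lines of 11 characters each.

Answer: ____####___
_______#___
_______#___
_______#___
_______#___
_______#___
___________
___________
___________
___________
___________
___________
___________

Derivation:
Segment 0: (7,7) -> (7,12)
Segment 1: (7,12) -> (4,12)
Segment 2: (4,12) -> (7,12)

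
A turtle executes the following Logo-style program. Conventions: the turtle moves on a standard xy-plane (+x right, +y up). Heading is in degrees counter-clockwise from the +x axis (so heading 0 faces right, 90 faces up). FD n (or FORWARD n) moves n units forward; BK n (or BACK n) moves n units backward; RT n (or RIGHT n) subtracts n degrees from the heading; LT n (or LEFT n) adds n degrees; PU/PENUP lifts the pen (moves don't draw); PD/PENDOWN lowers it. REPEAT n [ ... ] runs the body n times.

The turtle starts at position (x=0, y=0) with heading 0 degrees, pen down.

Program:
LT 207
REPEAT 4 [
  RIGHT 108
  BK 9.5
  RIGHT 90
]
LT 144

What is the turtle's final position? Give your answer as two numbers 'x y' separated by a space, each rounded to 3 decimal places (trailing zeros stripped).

Answer: 5.377 -1.747

Derivation:
Executing turtle program step by step:
Start: pos=(0,0), heading=0, pen down
LT 207: heading 0 -> 207
REPEAT 4 [
  -- iteration 1/4 --
  RT 108: heading 207 -> 99
  BK 9.5: (0,0) -> (1.486,-9.383) [heading=99, draw]
  RT 90: heading 99 -> 9
  -- iteration 2/4 --
  RT 108: heading 9 -> 261
  BK 9.5: (1.486,-9.383) -> (2.972,0) [heading=261, draw]
  RT 90: heading 261 -> 171
  -- iteration 3/4 --
  RT 108: heading 171 -> 63
  BK 9.5: (2.972,0) -> (-1.341,-8.465) [heading=63, draw]
  RT 90: heading 63 -> 333
  -- iteration 4/4 --
  RT 108: heading 333 -> 225
  BK 9.5: (-1.341,-8.465) -> (5.377,-1.747) [heading=225, draw]
  RT 90: heading 225 -> 135
]
LT 144: heading 135 -> 279
Final: pos=(5.377,-1.747), heading=279, 4 segment(s) drawn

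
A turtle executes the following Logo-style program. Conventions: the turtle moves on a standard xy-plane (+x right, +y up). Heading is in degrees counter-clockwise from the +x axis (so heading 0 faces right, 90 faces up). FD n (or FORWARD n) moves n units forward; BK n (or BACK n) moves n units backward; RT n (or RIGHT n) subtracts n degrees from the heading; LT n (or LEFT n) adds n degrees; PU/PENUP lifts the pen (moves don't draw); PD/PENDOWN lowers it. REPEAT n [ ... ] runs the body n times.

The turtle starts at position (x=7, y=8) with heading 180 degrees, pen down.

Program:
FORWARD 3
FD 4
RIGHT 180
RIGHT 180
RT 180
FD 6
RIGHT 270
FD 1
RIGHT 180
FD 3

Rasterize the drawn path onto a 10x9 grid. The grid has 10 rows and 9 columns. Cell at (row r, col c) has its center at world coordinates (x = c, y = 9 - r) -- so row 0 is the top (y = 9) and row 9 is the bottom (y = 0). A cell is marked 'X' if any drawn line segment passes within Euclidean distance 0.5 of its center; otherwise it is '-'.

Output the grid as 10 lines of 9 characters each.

Segment 0: (7,8) -> (4,8)
Segment 1: (4,8) -> (0,8)
Segment 2: (0,8) -> (6,8)
Segment 3: (6,8) -> (6,9)
Segment 4: (6,9) -> (6,6)

Answer: ------X--
XXXXXXXX-
------X--
------X--
---------
---------
---------
---------
---------
---------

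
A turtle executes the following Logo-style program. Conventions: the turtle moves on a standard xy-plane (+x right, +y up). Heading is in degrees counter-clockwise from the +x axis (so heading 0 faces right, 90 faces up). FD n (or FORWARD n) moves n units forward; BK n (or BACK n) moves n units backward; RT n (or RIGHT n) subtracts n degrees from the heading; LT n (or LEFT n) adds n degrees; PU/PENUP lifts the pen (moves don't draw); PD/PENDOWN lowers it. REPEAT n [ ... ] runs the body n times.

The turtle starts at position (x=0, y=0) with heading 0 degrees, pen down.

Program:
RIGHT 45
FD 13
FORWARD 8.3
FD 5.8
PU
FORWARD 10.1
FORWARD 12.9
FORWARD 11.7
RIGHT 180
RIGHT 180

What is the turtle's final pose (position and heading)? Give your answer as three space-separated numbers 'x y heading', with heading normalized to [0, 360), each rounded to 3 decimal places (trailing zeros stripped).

Executing turtle program step by step:
Start: pos=(0,0), heading=0, pen down
RT 45: heading 0 -> 315
FD 13: (0,0) -> (9.192,-9.192) [heading=315, draw]
FD 8.3: (9.192,-9.192) -> (15.061,-15.061) [heading=315, draw]
FD 5.8: (15.061,-15.061) -> (19.163,-19.163) [heading=315, draw]
PU: pen up
FD 10.1: (19.163,-19.163) -> (26.304,-26.304) [heading=315, move]
FD 12.9: (26.304,-26.304) -> (35.426,-35.426) [heading=315, move]
FD 11.7: (35.426,-35.426) -> (43.699,-43.699) [heading=315, move]
RT 180: heading 315 -> 135
RT 180: heading 135 -> 315
Final: pos=(43.699,-43.699), heading=315, 3 segment(s) drawn

Answer: 43.699 -43.699 315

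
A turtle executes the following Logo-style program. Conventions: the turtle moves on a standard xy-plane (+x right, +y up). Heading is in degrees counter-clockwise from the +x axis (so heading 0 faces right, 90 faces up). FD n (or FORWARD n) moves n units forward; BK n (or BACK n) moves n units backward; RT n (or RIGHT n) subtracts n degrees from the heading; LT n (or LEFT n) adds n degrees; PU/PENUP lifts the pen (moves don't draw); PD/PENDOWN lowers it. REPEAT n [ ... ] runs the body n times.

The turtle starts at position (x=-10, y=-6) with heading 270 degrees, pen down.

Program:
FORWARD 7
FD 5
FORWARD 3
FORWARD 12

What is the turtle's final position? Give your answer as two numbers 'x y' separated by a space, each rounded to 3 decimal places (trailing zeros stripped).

Answer: -10 -33

Derivation:
Executing turtle program step by step:
Start: pos=(-10,-6), heading=270, pen down
FD 7: (-10,-6) -> (-10,-13) [heading=270, draw]
FD 5: (-10,-13) -> (-10,-18) [heading=270, draw]
FD 3: (-10,-18) -> (-10,-21) [heading=270, draw]
FD 12: (-10,-21) -> (-10,-33) [heading=270, draw]
Final: pos=(-10,-33), heading=270, 4 segment(s) drawn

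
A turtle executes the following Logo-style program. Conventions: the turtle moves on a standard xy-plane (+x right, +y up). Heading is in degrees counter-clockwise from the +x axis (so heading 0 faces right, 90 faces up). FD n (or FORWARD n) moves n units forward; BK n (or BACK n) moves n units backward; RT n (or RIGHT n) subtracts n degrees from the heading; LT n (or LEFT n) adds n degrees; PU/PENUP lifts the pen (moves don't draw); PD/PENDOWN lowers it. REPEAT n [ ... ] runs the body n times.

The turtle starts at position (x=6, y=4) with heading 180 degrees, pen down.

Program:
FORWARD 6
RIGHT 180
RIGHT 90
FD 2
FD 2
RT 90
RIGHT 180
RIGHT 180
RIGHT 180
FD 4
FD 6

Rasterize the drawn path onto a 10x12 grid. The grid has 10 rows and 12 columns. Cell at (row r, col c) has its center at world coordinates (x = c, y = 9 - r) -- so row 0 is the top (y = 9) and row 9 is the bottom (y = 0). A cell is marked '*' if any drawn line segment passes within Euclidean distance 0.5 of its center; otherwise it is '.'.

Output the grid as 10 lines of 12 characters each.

Answer: ............
............
............
............
............
*******.....
*...........
*...........
*...........
***********.

Derivation:
Segment 0: (6,4) -> (0,4)
Segment 1: (0,4) -> (0,2)
Segment 2: (0,2) -> (0,0)
Segment 3: (0,0) -> (4,0)
Segment 4: (4,0) -> (10,0)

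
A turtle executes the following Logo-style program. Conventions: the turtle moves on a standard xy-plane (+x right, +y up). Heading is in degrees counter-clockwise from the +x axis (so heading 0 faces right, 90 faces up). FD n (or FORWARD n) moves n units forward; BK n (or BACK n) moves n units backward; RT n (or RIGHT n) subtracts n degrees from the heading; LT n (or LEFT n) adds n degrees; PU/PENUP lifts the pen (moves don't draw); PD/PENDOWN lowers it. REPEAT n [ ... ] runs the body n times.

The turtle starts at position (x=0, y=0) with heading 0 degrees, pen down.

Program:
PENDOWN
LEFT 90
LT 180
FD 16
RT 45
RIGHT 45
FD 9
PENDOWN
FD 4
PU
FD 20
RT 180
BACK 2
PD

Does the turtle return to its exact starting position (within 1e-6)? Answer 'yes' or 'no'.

Executing turtle program step by step:
Start: pos=(0,0), heading=0, pen down
PD: pen down
LT 90: heading 0 -> 90
LT 180: heading 90 -> 270
FD 16: (0,0) -> (0,-16) [heading=270, draw]
RT 45: heading 270 -> 225
RT 45: heading 225 -> 180
FD 9: (0,-16) -> (-9,-16) [heading=180, draw]
PD: pen down
FD 4: (-9,-16) -> (-13,-16) [heading=180, draw]
PU: pen up
FD 20: (-13,-16) -> (-33,-16) [heading=180, move]
RT 180: heading 180 -> 0
BK 2: (-33,-16) -> (-35,-16) [heading=0, move]
PD: pen down
Final: pos=(-35,-16), heading=0, 3 segment(s) drawn

Start position: (0, 0)
Final position: (-35, -16)
Distance = 38.484; >= 1e-6 -> NOT closed

Answer: no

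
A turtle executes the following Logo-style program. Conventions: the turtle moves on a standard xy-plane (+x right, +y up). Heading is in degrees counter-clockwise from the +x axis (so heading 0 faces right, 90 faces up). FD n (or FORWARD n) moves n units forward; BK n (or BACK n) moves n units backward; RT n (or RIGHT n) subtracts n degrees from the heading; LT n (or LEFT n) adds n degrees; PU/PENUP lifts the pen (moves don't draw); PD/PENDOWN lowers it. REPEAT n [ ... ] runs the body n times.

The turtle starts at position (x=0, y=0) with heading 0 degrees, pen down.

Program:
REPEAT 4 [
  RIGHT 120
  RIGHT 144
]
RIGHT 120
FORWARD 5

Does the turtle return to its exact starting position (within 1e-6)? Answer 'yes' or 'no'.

Answer: no

Derivation:
Executing turtle program step by step:
Start: pos=(0,0), heading=0, pen down
REPEAT 4 [
  -- iteration 1/4 --
  RT 120: heading 0 -> 240
  RT 144: heading 240 -> 96
  -- iteration 2/4 --
  RT 120: heading 96 -> 336
  RT 144: heading 336 -> 192
  -- iteration 3/4 --
  RT 120: heading 192 -> 72
  RT 144: heading 72 -> 288
  -- iteration 4/4 --
  RT 120: heading 288 -> 168
  RT 144: heading 168 -> 24
]
RT 120: heading 24 -> 264
FD 5: (0,0) -> (-0.523,-4.973) [heading=264, draw]
Final: pos=(-0.523,-4.973), heading=264, 1 segment(s) drawn

Start position: (0, 0)
Final position: (-0.523, -4.973)
Distance = 5; >= 1e-6 -> NOT closed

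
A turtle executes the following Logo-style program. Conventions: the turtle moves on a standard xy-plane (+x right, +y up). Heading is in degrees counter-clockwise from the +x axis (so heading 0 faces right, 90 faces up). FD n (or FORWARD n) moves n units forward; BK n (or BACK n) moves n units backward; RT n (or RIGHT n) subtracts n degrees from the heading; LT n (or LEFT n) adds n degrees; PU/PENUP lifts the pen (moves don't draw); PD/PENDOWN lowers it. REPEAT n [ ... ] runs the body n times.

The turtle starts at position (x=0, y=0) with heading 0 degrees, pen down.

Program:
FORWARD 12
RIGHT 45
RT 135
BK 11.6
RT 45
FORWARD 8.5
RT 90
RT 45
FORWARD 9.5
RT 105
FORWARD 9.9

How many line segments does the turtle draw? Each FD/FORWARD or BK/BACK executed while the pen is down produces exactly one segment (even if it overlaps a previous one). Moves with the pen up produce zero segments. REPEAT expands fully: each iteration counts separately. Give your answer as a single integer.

Executing turtle program step by step:
Start: pos=(0,0), heading=0, pen down
FD 12: (0,0) -> (12,0) [heading=0, draw]
RT 45: heading 0 -> 315
RT 135: heading 315 -> 180
BK 11.6: (12,0) -> (23.6,0) [heading=180, draw]
RT 45: heading 180 -> 135
FD 8.5: (23.6,0) -> (17.59,6.01) [heading=135, draw]
RT 90: heading 135 -> 45
RT 45: heading 45 -> 0
FD 9.5: (17.59,6.01) -> (27.09,6.01) [heading=0, draw]
RT 105: heading 0 -> 255
FD 9.9: (27.09,6.01) -> (24.527,-3.552) [heading=255, draw]
Final: pos=(24.527,-3.552), heading=255, 5 segment(s) drawn
Segments drawn: 5

Answer: 5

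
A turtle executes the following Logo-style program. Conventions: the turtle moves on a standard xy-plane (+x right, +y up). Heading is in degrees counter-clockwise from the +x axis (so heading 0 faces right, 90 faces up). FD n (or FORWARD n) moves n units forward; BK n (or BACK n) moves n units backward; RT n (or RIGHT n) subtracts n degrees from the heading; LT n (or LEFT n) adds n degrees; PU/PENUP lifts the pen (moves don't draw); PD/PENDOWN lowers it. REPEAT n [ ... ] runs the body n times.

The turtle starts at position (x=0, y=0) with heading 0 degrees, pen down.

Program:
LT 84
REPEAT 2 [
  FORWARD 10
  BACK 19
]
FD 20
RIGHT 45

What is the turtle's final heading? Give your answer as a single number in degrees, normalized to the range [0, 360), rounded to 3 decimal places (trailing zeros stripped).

Answer: 39

Derivation:
Executing turtle program step by step:
Start: pos=(0,0), heading=0, pen down
LT 84: heading 0 -> 84
REPEAT 2 [
  -- iteration 1/2 --
  FD 10: (0,0) -> (1.045,9.945) [heading=84, draw]
  BK 19: (1.045,9.945) -> (-0.941,-8.951) [heading=84, draw]
  -- iteration 2/2 --
  FD 10: (-0.941,-8.951) -> (0.105,0.995) [heading=84, draw]
  BK 19: (0.105,0.995) -> (-1.882,-17.901) [heading=84, draw]
]
FD 20: (-1.882,-17.901) -> (0.209,1.989) [heading=84, draw]
RT 45: heading 84 -> 39
Final: pos=(0.209,1.989), heading=39, 5 segment(s) drawn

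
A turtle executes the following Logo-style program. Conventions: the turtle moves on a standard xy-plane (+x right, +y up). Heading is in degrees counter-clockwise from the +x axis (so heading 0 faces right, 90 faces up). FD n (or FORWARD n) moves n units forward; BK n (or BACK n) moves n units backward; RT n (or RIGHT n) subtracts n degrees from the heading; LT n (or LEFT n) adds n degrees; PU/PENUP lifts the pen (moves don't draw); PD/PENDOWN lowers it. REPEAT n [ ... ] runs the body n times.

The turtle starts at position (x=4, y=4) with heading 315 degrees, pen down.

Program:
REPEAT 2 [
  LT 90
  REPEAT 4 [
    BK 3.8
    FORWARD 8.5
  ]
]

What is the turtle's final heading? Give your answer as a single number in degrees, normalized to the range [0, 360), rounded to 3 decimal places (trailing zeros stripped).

Answer: 135

Derivation:
Executing turtle program step by step:
Start: pos=(4,4), heading=315, pen down
REPEAT 2 [
  -- iteration 1/2 --
  LT 90: heading 315 -> 45
  REPEAT 4 [
    -- iteration 1/4 --
    BK 3.8: (4,4) -> (1.313,1.313) [heading=45, draw]
    FD 8.5: (1.313,1.313) -> (7.323,7.323) [heading=45, draw]
    -- iteration 2/4 --
    BK 3.8: (7.323,7.323) -> (4.636,4.636) [heading=45, draw]
    FD 8.5: (4.636,4.636) -> (10.647,10.647) [heading=45, draw]
    -- iteration 3/4 --
    BK 3.8: (10.647,10.647) -> (7.96,7.96) [heading=45, draw]
    FD 8.5: (7.96,7.96) -> (13.97,13.97) [heading=45, draw]
    -- iteration 4/4 --
    BK 3.8: (13.97,13.97) -> (11.283,11.283) [heading=45, draw]
    FD 8.5: (11.283,11.283) -> (17.294,17.294) [heading=45, draw]
  ]
  -- iteration 2/2 --
  LT 90: heading 45 -> 135
  REPEAT 4 [
    -- iteration 1/4 --
    BK 3.8: (17.294,17.294) -> (19.981,14.607) [heading=135, draw]
    FD 8.5: (19.981,14.607) -> (13.97,20.617) [heading=135, draw]
    -- iteration 2/4 --
    BK 3.8: (13.97,20.617) -> (16.657,17.93) [heading=135, draw]
    FD 8.5: (16.657,17.93) -> (10.647,23.94) [heading=135, draw]
    -- iteration 3/4 --
    BK 3.8: (10.647,23.94) -> (13.334,21.253) [heading=135, draw]
    FD 8.5: (13.334,21.253) -> (7.323,27.264) [heading=135, draw]
    -- iteration 4/4 --
    BK 3.8: (7.323,27.264) -> (10.01,24.577) [heading=135, draw]
    FD 8.5: (10.01,24.577) -> (4,30.587) [heading=135, draw]
  ]
]
Final: pos=(4,30.587), heading=135, 16 segment(s) drawn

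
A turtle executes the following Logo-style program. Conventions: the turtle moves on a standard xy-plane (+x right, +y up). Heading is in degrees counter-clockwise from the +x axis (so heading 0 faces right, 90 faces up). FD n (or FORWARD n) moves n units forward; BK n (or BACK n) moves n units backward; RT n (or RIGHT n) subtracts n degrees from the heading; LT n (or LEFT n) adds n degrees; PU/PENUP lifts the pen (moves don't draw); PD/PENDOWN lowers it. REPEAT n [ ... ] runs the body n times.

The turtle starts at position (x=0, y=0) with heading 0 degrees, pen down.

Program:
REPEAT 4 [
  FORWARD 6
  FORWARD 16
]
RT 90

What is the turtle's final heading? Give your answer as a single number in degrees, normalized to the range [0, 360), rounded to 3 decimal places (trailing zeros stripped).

Executing turtle program step by step:
Start: pos=(0,0), heading=0, pen down
REPEAT 4 [
  -- iteration 1/4 --
  FD 6: (0,0) -> (6,0) [heading=0, draw]
  FD 16: (6,0) -> (22,0) [heading=0, draw]
  -- iteration 2/4 --
  FD 6: (22,0) -> (28,0) [heading=0, draw]
  FD 16: (28,0) -> (44,0) [heading=0, draw]
  -- iteration 3/4 --
  FD 6: (44,0) -> (50,0) [heading=0, draw]
  FD 16: (50,0) -> (66,0) [heading=0, draw]
  -- iteration 4/4 --
  FD 6: (66,0) -> (72,0) [heading=0, draw]
  FD 16: (72,0) -> (88,0) [heading=0, draw]
]
RT 90: heading 0 -> 270
Final: pos=(88,0), heading=270, 8 segment(s) drawn

Answer: 270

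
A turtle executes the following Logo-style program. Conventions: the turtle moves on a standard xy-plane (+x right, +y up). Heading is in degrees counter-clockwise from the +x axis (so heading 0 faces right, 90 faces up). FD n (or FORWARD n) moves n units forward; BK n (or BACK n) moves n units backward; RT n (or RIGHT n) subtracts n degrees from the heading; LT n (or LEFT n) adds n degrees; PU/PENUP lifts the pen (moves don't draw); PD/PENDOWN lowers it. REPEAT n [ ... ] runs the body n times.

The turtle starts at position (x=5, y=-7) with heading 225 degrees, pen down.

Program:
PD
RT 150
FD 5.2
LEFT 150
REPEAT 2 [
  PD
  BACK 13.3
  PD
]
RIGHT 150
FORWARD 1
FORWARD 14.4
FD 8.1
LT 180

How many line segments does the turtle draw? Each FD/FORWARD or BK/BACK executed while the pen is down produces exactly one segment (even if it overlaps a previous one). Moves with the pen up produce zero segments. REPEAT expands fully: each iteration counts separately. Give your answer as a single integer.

Answer: 6

Derivation:
Executing turtle program step by step:
Start: pos=(5,-7), heading=225, pen down
PD: pen down
RT 150: heading 225 -> 75
FD 5.2: (5,-7) -> (6.346,-1.977) [heading=75, draw]
LT 150: heading 75 -> 225
REPEAT 2 [
  -- iteration 1/2 --
  PD: pen down
  BK 13.3: (6.346,-1.977) -> (15.75,7.427) [heading=225, draw]
  PD: pen down
  -- iteration 2/2 --
  PD: pen down
  BK 13.3: (15.75,7.427) -> (25.155,16.832) [heading=225, draw]
  PD: pen down
]
RT 150: heading 225 -> 75
FD 1: (25.155,16.832) -> (25.414,17.798) [heading=75, draw]
FD 14.4: (25.414,17.798) -> (29.141,31.707) [heading=75, draw]
FD 8.1: (29.141,31.707) -> (31.237,39.531) [heading=75, draw]
LT 180: heading 75 -> 255
Final: pos=(31.237,39.531), heading=255, 6 segment(s) drawn
Segments drawn: 6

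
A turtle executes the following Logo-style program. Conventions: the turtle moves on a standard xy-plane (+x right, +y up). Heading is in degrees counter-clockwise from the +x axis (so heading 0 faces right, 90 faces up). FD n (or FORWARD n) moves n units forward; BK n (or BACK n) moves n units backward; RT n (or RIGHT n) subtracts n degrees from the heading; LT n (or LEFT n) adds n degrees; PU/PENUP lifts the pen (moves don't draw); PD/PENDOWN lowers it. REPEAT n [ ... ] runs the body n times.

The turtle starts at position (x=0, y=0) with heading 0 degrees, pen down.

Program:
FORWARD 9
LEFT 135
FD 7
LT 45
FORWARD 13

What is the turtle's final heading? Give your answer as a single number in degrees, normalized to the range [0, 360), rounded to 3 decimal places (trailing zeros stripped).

Executing turtle program step by step:
Start: pos=(0,0), heading=0, pen down
FD 9: (0,0) -> (9,0) [heading=0, draw]
LT 135: heading 0 -> 135
FD 7: (9,0) -> (4.05,4.95) [heading=135, draw]
LT 45: heading 135 -> 180
FD 13: (4.05,4.95) -> (-8.95,4.95) [heading=180, draw]
Final: pos=(-8.95,4.95), heading=180, 3 segment(s) drawn

Answer: 180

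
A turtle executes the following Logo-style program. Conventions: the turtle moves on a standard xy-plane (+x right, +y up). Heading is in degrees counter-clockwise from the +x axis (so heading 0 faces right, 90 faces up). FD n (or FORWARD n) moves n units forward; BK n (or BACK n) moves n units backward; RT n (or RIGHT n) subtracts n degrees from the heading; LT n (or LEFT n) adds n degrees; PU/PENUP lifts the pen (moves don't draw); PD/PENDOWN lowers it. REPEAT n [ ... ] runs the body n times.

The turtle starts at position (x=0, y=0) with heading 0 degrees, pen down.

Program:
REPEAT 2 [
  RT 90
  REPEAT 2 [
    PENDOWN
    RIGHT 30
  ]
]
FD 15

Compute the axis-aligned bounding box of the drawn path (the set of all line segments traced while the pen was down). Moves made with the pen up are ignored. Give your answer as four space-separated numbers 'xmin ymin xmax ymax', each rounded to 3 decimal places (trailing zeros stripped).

Executing turtle program step by step:
Start: pos=(0,0), heading=0, pen down
REPEAT 2 [
  -- iteration 1/2 --
  RT 90: heading 0 -> 270
  REPEAT 2 [
    -- iteration 1/2 --
    PD: pen down
    RT 30: heading 270 -> 240
    -- iteration 2/2 --
    PD: pen down
    RT 30: heading 240 -> 210
  ]
  -- iteration 2/2 --
  RT 90: heading 210 -> 120
  REPEAT 2 [
    -- iteration 1/2 --
    PD: pen down
    RT 30: heading 120 -> 90
    -- iteration 2/2 --
    PD: pen down
    RT 30: heading 90 -> 60
  ]
]
FD 15: (0,0) -> (7.5,12.99) [heading=60, draw]
Final: pos=(7.5,12.99), heading=60, 1 segment(s) drawn

Segment endpoints: x in {0, 7.5}, y in {0, 12.99}
xmin=0, ymin=0, xmax=7.5, ymax=12.99

Answer: 0 0 7.5 12.99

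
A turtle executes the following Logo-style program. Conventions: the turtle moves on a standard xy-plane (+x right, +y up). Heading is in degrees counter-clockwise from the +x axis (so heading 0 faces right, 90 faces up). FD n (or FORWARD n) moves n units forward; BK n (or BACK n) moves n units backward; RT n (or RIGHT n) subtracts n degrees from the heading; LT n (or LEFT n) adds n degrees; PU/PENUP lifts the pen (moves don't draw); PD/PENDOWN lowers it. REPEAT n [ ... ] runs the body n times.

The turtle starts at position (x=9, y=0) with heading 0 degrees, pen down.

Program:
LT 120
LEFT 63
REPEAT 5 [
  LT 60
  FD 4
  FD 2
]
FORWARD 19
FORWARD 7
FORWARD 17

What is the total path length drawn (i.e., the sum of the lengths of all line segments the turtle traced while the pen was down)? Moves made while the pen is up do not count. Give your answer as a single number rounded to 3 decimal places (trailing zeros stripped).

Answer: 73

Derivation:
Executing turtle program step by step:
Start: pos=(9,0), heading=0, pen down
LT 120: heading 0 -> 120
LT 63: heading 120 -> 183
REPEAT 5 [
  -- iteration 1/5 --
  LT 60: heading 183 -> 243
  FD 4: (9,0) -> (7.184,-3.564) [heading=243, draw]
  FD 2: (7.184,-3.564) -> (6.276,-5.346) [heading=243, draw]
  -- iteration 2/5 --
  LT 60: heading 243 -> 303
  FD 4: (6.276,-5.346) -> (8.455,-8.701) [heading=303, draw]
  FD 2: (8.455,-8.701) -> (9.544,-10.378) [heading=303, draw]
  -- iteration 3/5 --
  LT 60: heading 303 -> 3
  FD 4: (9.544,-10.378) -> (13.538,-10.169) [heading=3, draw]
  FD 2: (13.538,-10.169) -> (15.536,-10.064) [heading=3, draw]
  -- iteration 4/5 --
  LT 60: heading 3 -> 63
  FD 4: (15.536,-10.064) -> (17.352,-6.5) [heading=63, draw]
  FD 2: (17.352,-6.5) -> (18.26,-4.718) [heading=63, draw]
  -- iteration 5/5 --
  LT 60: heading 63 -> 123
  FD 4: (18.26,-4.718) -> (16.081,-1.363) [heading=123, draw]
  FD 2: (16.081,-1.363) -> (14.992,0.314) [heading=123, draw]
]
FD 19: (14.992,0.314) -> (4.644,16.249) [heading=123, draw]
FD 7: (4.644,16.249) -> (0.831,22.119) [heading=123, draw]
FD 17: (0.831,22.119) -> (-8.428,36.377) [heading=123, draw]
Final: pos=(-8.428,36.377), heading=123, 13 segment(s) drawn

Segment lengths:
  seg 1: (9,0) -> (7.184,-3.564), length = 4
  seg 2: (7.184,-3.564) -> (6.276,-5.346), length = 2
  seg 3: (6.276,-5.346) -> (8.455,-8.701), length = 4
  seg 4: (8.455,-8.701) -> (9.544,-10.378), length = 2
  seg 5: (9.544,-10.378) -> (13.538,-10.169), length = 4
  seg 6: (13.538,-10.169) -> (15.536,-10.064), length = 2
  seg 7: (15.536,-10.064) -> (17.352,-6.5), length = 4
  seg 8: (17.352,-6.5) -> (18.26,-4.718), length = 2
  seg 9: (18.26,-4.718) -> (16.081,-1.363), length = 4
  seg 10: (16.081,-1.363) -> (14.992,0.314), length = 2
  seg 11: (14.992,0.314) -> (4.644,16.249), length = 19
  seg 12: (4.644,16.249) -> (0.831,22.119), length = 7
  seg 13: (0.831,22.119) -> (-8.428,36.377), length = 17
Total = 73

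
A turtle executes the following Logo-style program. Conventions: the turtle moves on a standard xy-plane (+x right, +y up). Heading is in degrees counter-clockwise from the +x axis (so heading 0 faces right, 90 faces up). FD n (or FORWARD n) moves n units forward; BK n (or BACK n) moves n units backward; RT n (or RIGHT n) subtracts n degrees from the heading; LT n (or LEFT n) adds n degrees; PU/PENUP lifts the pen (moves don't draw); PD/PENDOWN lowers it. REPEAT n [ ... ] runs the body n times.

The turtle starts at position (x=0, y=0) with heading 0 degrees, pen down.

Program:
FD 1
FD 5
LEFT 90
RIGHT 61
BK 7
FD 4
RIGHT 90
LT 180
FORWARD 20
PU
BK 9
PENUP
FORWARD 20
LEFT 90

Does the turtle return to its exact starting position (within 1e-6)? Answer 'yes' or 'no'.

Executing turtle program step by step:
Start: pos=(0,0), heading=0, pen down
FD 1: (0,0) -> (1,0) [heading=0, draw]
FD 5: (1,0) -> (6,0) [heading=0, draw]
LT 90: heading 0 -> 90
RT 61: heading 90 -> 29
BK 7: (6,0) -> (-0.122,-3.394) [heading=29, draw]
FD 4: (-0.122,-3.394) -> (3.376,-1.454) [heading=29, draw]
RT 90: heading 29 -> 299
LT 180: heading 299 -> 119
FD 20: (3.376,-1.454) -> (-6.32,16.038) [heading=119, draw]
PU: pen up
BK 9: (-6.32,16.038) -> (-1.957,8.166) [heading=119, move]
PU: pen up
FD 20: (-1.957,8.166) -> (-11.653,25.659) [heading=119, move]
LT 90: heading 119 -> 209
Final: pos=(-11.653,25.659), heading=209, 5 segment(s) drawn

Start position: (0, 0)
Final position: (-11.653, 25.659)
Distance = 28.181; >= 1e-6 -> NOT closed

Answer: no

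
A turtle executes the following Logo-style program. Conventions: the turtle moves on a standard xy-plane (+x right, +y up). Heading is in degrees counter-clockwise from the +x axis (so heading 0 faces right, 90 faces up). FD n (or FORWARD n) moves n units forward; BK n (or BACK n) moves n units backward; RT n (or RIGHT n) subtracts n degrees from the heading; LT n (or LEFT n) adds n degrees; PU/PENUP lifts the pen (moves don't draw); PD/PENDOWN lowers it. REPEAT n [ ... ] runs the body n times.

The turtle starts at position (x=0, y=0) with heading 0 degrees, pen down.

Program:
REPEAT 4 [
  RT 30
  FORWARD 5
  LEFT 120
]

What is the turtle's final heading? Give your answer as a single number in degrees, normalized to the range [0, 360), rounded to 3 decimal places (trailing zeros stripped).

Executing turtle program step by step:
Start: pos=(0,0), heading=0, pen down
REPEAT 4 [
  -- iteration 1/4 --
  RT 30: heading 0 -> 330
  FD 5: (0,0) -> (4.33,-2.5) [heading=330, draw]
  LT 120: heading 330 -> 90
  -- iteration 2/4 --
  RT 30: heading 90 -> 60
  FD 5: (4.33,-2.5) -> (6.83,1.83) [heading=60, draw]
  LT 120: heading 60 -> 180
  -- iteration 3/4 --
  RT 30: heading 180 -> 150
  FD 5: (6.83,1.83) -> (2.5,4.33) [heading=150, draw]
  LT 120: heading 150 -> 270
  -- iteration 4/4 --
  RT 30: heading 270 -> 240
  FD 5: (2.5,4.33) -> (0,0) [heading=240, draw]
  LT 120: heading 240 -> 0
]
Final: pos=(0,0), heading=0, 4 segment(s) drawn

Answer: 0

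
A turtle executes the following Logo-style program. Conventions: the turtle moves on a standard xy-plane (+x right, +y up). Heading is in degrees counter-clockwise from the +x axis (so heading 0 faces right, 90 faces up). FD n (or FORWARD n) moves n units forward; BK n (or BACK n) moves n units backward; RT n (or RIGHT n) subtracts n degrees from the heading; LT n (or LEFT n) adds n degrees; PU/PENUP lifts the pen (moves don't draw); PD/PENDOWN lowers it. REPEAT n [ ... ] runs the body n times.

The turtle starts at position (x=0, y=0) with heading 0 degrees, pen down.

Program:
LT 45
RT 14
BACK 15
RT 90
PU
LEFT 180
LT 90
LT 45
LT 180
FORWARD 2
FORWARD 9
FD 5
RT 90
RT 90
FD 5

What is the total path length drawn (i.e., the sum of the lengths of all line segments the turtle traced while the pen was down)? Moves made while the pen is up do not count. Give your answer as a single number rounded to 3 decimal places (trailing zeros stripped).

Executing turtle program step by step:
Start: pos=(0,0), heading=0, pen down
LT 45: heading 0 -> 45
RT 14: heading 45 -> 31
BK 15: (0,0) -> (-12.858,-7.726) [heading=31, draw]
RT 90: heading 31 -> 301
PU: pen up
LT 180: heading 301 -> 121
LT 90: heading 121 -> 211
LT 45: heading 211 -> 256
LT 180: heading 256 -> 76
FD 2: (-12.858,-7.726) -> (-12.374,-5.785) [heading=76, move]
FD 9: (-12.374,-5.785) -> (-10.196,2.948) [heading=76, move]
FD 5: (-10.196,2.948) -> (-8.987,7.799) [heading=76, move]
RT 90: heading 76 -> 346
RT 90: heading 346 -> 256
FD 5: (-8.987,7.799) -> (-10.196,2.948) [heading=256, move]
Final: pos=(-10.196,2.948), heading=256, 1 segment(s) drawn

Segment lengths:
  seg 1: (0,0) -> (-12.858,-7.726), length = 15
Total = 15

Answer: 15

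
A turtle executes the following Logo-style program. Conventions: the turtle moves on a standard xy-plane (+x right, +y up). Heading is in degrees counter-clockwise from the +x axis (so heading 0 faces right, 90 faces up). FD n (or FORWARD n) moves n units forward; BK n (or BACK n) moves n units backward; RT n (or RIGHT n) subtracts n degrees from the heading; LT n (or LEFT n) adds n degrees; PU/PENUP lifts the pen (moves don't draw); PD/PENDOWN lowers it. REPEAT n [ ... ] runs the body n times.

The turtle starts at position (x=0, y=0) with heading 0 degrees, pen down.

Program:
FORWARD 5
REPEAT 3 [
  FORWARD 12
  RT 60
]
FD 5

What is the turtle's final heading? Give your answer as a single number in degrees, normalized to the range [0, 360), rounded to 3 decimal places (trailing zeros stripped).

Answer: 180

Derivation:
Executing turtle program step by step:
Start: pos=(0,0), heading=0, pen down
FD 5: (0,0) -> (5,0) [heading=0, draw]
REPEAT 3 [
  -- iteration 1/3 --
  FD 12: (5,0) -> (17,0) [heading=0, draw]
  RT 60: heading 0 -> 300
  -- iteration 2/3 --
  FD 12: (17,0) -> (23,-10.392) [heading=300, draw]
  RT 60: heading 300 -> 240
  -- iteration 3/3 --
  FD 12: (23,-10.392) -> (17,-20.785) [heading=240, draw]
  RT 60: heading 240 -> 180
]
FD 5: (17,-20.785) -> (12,-20.785) [heading=180, draw]
Final: pos=(12,-20.785), heading=180, 5 segment(s) drawn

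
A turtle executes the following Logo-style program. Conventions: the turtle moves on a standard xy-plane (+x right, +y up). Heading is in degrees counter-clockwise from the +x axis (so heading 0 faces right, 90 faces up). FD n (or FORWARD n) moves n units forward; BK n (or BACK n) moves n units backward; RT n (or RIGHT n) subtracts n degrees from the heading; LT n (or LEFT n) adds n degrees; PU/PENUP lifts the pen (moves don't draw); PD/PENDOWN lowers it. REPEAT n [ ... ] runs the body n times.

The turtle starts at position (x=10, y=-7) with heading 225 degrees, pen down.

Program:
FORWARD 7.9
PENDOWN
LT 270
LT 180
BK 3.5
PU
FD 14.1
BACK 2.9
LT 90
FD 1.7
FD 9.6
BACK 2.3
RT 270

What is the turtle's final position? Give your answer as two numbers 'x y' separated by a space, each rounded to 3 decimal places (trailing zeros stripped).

Executing turtle program step by step:
Start: pos=(10,-7), heading=225, pen down
FD 7.9: (10,-7) -> (4.414,-12.586) [heading=225, draw]
PD: pen down
LT 270: heading 225 -> 135
LT 180: heading 135 -> 315
BK 3.5: (4.414,-12.586) -> (1.939,-10.111) [heading=315, draw]
PU: pen up
FD 14.1: (1.939,-10.111) -> (11.909,-20.081) [heading=315, move]
BK 2.9: (11.909,-20.081) -> (9.859,-18.031) [heading=315, move]
LT 90: heading 315 -> 45
FD 1.7: (9.859,-18.031) -> (11.061,-16.829) [heading=45, move]
FD 9.6: (11.061,-16.829) -> (17.849,-10.041) [heading=45, move]
BK 2.3: (17.849,-10.041) -> (16.223,-11.667) [heading=45, move]
RT 270: heading 45 -> 135
Final: pos=(16.223,-11.667), heading=135, 2 segment(s) drawn

Answer: 16.223 -11.667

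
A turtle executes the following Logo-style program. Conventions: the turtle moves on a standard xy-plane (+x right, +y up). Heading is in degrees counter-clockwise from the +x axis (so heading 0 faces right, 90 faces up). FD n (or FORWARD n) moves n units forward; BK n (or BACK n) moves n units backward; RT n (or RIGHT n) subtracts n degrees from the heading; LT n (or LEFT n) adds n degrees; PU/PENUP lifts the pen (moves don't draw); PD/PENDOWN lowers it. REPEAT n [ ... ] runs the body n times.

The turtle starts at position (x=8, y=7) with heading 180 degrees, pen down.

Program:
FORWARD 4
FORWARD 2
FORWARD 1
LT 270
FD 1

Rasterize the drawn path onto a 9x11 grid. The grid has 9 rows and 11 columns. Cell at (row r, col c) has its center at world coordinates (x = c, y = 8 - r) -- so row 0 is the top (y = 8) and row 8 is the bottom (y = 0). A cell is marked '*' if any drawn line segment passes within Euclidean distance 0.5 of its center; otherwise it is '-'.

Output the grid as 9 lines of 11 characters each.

Answer: -*---------
-********--
-----------
-----------
-----------
-----------
-----------
-----------
-----------

Derivation:
Segment 0: (8,7) -> (4,7)
Segment 1: (4,7) -> (2,7)
Segment 2: (2,7) -> (1,7)
Segment 3: (1,7) -> (1,8)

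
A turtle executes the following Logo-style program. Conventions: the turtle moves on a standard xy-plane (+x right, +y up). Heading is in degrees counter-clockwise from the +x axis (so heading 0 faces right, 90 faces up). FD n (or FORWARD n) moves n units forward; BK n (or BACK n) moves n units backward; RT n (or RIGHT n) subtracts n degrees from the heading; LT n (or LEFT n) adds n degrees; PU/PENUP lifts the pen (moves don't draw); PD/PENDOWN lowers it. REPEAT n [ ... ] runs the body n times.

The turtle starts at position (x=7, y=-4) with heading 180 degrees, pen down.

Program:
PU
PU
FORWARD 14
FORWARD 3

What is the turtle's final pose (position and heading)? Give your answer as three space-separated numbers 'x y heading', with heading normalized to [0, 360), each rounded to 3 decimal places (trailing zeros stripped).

Answer: -10 -4 180

Derivation:
Executing turtle program step by step:
Start: pos=(7,-4), heading=180, pen down
PU: pen up
PU: pen up
FD 14: (7,-4) -> (-7,-4) [heading=180, move]
FD 3: (-7,-4) -> (-10,-4) [heading=180, move]
Final: pos=(-10,-4), heading=180, 0 segment(s) drawn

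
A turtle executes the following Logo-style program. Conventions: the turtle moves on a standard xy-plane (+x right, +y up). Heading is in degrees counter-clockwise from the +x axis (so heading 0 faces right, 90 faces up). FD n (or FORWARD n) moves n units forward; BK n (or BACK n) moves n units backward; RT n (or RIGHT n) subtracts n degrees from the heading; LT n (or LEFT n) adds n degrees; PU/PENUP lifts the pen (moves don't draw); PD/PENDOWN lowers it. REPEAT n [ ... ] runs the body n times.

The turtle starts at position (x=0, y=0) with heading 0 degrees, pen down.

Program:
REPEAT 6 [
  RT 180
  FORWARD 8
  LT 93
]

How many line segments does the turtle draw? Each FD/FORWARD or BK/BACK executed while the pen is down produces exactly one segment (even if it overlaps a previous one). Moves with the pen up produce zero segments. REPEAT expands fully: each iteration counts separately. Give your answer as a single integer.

Answer: 6

Derivation:
Executing turtle program step by step:
Start: pos=(0,0), heading=0, pen down
REPEAT 6 [
  -- iteration 1/6 --
  RT 180: heading 0 -> 180
  FD 8: (0,0) -> (-8,0) [heading=180, draw]
  LT 93: heading 180 -> 273
  -- iteration 2/6 --
  RT 180: heading 273 -> 93
  FD 8: (-8,0) -> (-8.419,7.989) [heading=93, draw]
  LT 93: heading 93 -> 186
  -- iteration 3/6 --
  RT 180: heading 186 -> 6
  FD 8: (-8.419,7.989) -> (-0.463,8.825) [heading=6, draw]
  LT 93: heading 6 -> 99
  -- iteration 4/6 --
  RT 180: heading 99 -> 279
  FD 8: (-0.463,8.825) -> (0.789,0.924) [heading=279, draw]
  LT 93: heading 279 -> 12
  -- iteration 5/6 --
  RT 180: heading 12 -> 192
  FD 8: (0.789,0.924) -> (-7.036,-0.74) [heading=192, draw]
  LT 93: heading 192 -> 285
  -- iteration 6/6 --
  RT 180: heading 285 -> 105
  FD 8: (-7.036,-0.74) -> (-9.107,6.988) [heading=105, draw]
  LT 93: heading 105 -> 198
]
Final: pos=(-9.107,6.988), heading=198, 6 segment(s) drawn
Segments drawn: 6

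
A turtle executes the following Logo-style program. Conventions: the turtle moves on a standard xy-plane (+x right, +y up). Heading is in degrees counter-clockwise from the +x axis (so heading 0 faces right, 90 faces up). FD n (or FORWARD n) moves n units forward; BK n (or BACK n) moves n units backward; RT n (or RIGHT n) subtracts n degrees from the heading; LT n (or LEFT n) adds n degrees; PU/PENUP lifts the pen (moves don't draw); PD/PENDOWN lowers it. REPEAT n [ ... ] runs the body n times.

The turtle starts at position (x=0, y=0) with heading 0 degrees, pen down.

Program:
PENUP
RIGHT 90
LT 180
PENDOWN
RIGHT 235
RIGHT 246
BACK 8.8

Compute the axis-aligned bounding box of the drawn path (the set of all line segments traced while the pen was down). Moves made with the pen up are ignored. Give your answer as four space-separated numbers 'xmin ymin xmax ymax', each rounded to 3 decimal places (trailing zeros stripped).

Answer: -7.543 0 0 4.532

Derivation:
Executing turtle program step by step:
Start: pos=(0,0), heading=0, pen down
PU: pen up
RT 90: heading 0 -> 270
LT 180: heading 270 -> 90
PD: pen down
RT 235: heading 90 -> 215
RT 246: heading 215 -> 329
BK 8.8: (0,0) -> (-7.543,4.532) [heading=329, draw]
Final: pos=(-7.543,4.532), heading=329, 1 segment(s) drawn

Segment endpoints: x in {-7.543, 0}, y in {0, 4.532}
xmin=-7.543, ymin=0, xmax=0, ymax=4.532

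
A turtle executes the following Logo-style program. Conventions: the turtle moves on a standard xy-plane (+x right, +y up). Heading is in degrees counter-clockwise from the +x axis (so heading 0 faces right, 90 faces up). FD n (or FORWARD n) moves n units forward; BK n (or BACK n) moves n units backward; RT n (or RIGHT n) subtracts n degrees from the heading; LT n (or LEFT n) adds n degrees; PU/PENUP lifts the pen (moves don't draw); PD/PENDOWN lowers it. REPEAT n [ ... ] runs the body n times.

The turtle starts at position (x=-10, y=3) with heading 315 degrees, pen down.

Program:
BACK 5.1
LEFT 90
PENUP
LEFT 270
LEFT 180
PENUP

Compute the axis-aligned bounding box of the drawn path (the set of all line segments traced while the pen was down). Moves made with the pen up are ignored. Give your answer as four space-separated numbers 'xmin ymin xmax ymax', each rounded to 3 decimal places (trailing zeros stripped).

Executing turtle program step by step:
Start: pos=(-10,3), heading=315, pen down
BK 5.1: (-10,3) -> (-13.606,6.606) [heading=315, draw]
LT 90: heading 315 -> 45
PU: pen up
LT 270: heading 45 -> 315
LT 180: heading 315 -> 135
PU: pen up
Final: pos=(-13.606,6.606), heading=135, 1 segment(s) drawn

Segment endpoints: x in {-13.606, -10}, y in {3, 6.606}
xmin=-13.606, ymin=3, xmax=-10, ymax=6.606

Answer: -13.606 3 -10 6.606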